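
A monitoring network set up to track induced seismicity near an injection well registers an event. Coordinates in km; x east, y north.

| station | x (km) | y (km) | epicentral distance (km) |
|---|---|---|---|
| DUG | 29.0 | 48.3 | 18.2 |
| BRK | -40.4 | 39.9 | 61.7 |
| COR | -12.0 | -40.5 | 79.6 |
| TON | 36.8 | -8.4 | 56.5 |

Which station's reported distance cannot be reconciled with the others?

Solve using three stations at a time. Using DUG, BRK, COR (subtract circle equations pairwise → linear system) gives (x, y) ≈ (20.8, 32.0).
Distances from that point to each station vs reported:
  DUG: calculated 18.2 vs reported 18.2 → residual 0.0 km
  BRK: calculated 61.7 vs reported 61.7 → residual 0.0 km
  COR: calculated 79.6 vs reported 79.6 → residual 0.0 km
  TON: calculated 43.5 vs reported 56.5 → residual 13.0 km
DUG, BRK, COR are mutually consistent (residuals ≈ 0); TON is off by 13.0 km.

TON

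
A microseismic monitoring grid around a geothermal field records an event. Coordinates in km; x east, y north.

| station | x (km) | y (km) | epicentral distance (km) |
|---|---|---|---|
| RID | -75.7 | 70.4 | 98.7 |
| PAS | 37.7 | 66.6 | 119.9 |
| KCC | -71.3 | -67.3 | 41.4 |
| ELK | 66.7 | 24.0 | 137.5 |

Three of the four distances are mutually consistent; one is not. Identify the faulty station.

Solve using three stations at a time. Using RID, KCC, ELK (subtract circle equations pairwise → linear system) gives (x, y) ≈ (-60.9, -27.2).
Distances from that point to each station vs reported:
  RID: calculated 98.7 vs reported 98.7 → residual 0.0 km
  PAS: calculated 136.1 vs reported 119.9 → residual 16.2 km
  KCC: calculated 41.4 vs reported 41.4 → residual 0.0 km
  ELK: calculated 137.5 vs reported 137.5 → residual 0.0 km
RID, KCC, ELK are mutually consistent (residuals ≈ 0); PAS is off by 16.2 km.

PAS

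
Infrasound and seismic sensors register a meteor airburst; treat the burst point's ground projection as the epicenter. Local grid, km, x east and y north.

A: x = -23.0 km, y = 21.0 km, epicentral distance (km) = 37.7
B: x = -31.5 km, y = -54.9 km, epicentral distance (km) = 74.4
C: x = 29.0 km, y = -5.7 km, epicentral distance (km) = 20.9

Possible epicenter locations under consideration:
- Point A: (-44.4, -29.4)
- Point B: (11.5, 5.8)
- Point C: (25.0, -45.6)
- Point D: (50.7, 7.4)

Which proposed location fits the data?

Point B

For each candidate, compare |candidate − station| to the reported distance:
Point A: residuals A 17.1, B 45.8, C 56.2 → max 56.2 km
Point B: residuals A 0.0, B 0.0, C 0.0 → max 0.0 km
Point C: residuals A 44.4, B 17.1, C 19.2 → max 44.4 km
Point D: residuals A 37.2, B 28.7, C 4.4 → max 37.2 km
Only Point B has all residuals ≈ 0.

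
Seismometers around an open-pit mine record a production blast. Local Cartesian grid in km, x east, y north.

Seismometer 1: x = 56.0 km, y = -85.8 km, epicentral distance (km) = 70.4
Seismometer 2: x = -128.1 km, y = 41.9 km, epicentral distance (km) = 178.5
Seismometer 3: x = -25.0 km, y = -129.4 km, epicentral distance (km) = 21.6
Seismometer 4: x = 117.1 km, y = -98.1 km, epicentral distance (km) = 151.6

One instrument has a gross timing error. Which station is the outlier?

Solve using three stations at a time. Using Seismometer 2, Seismometer 3, Seismometer 4 (subtract circle equations pairwise → linear system) gives (x, y) ≈ (-34.0, -109.8).
Distances from that point to each station vs reported:
  Seismometer 1: calculated 93.2 vs reported 70.4 → residual 22.8 km
  Seismometer 2: calculated 178.5 vs reported 178.5 → residual 0.0 km
  Seismometer 3: calculated 21.6 vs reported 21.6 → residual 0.0 km
  Seismometer 4: calculated 151.6 vs reported 151.6 → residual 0.0 km
Seismometer 2, Seismometer 3, Seismometer 4 are mutually consistent (residuals ≈ 0); Seismometer 1 is off by 22.8 km.

Seismometer 1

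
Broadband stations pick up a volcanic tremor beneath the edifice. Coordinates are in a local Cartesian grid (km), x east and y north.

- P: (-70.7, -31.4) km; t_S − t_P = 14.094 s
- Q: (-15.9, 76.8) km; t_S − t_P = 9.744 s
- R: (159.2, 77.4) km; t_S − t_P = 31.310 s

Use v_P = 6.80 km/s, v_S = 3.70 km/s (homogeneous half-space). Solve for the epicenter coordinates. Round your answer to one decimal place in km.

Distance from S−P lag: d = Δt · v_P v_S / (v_P − v_S) = Δt · (6.80·3.70)/(6.80−3.70) ≈ 8.1161·Δt.
So d_P = 114.39, d_Q = 79.08, d_R = 254.12 km.
Circle about each station: (x + 70.7)² + (y + 31.4)² = 114.39²; (x + 15.9)² + (y − 76.8)² = 79.08²; (x − 159.2)² + (y − 77.4)² = 254.12².
Subtracting the P equation from the Q and R equations removes the quadratic terms:
109.6 x + 216.4 y = 6998.03
459.8 x + 217.6 y = -26140.95
Solving the 2×2 system: x ≈ -94.9, y ≈ 80.4 km.
Check against P (with the unrounded x, y): √((x + 70.7)²+(y + 31.4)²) = 114.39 ≈ 114.39 km. ✓

(-94.9, 80.4)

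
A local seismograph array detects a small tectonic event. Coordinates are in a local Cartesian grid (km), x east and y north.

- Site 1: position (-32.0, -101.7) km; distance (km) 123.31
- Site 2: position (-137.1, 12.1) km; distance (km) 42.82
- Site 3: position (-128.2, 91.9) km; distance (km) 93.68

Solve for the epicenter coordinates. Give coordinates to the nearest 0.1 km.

x ≈ -95.0 km, y ≈ 4.3 km

Circle about each station: (x + 32.0)² + (y + 101.7)² = 123.31²; (x + 137.1)² + (y − 12.1)² = 42.82²; (x + 128.2)² + (y − 91.9)² = 93.68².
Subtracting the Site 1 equation from the Site 2 and Site 3 equations removes the quadratic terms:
-210.2 x + 227.6 y = 20947.73
-192.4 x + 387.2 y = 19943.37
Solving the 2×2 system: x ≈ -95.0, y ≈ 4.3 km.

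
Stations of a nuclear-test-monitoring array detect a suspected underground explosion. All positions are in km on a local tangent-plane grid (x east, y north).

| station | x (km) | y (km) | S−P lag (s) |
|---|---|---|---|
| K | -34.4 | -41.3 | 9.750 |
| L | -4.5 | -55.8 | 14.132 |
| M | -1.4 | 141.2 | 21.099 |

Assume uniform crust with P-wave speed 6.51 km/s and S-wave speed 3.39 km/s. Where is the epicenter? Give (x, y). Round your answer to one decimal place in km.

Distance from S−P lag: d = Δt · v_P v_S / (v_P − v_S) = Δt · (6.51·3.39)/(6.51−3.39) ≈ 7.0734·Δt.
So d_K = 68.97, d_L = 99.96, d_M = 149.24 km.
Circle about each station: (x + 34.4)² + (y + 41.3)² = 68.97²; (x + 4.5)² + (y + 55.8)² = 99.96²; (x + 1.4)² + (y − 141.2)² = 149.24².
Subtracting pairs of circle equations eliminates x²+y² and gives linear equations (the radical axes):
59.8 x − 29.0 y = -4990.30
66.0 x + 365.0 y = -465.37
Solving the 2×2 system: x ≈ -77.3, y ≈ 12.7 km.

-77.3 km east, 12.7 km north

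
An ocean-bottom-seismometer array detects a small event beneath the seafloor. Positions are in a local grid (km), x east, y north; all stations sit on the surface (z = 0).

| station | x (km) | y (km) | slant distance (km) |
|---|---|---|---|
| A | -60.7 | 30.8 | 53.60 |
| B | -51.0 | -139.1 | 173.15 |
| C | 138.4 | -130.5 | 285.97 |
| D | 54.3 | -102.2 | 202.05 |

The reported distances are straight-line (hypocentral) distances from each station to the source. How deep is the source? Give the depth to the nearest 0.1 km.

depth ≈ 35.4 km

Each station gives a sphere (x−x_i)² + (y−y_i)² + z² = d_i² (stations at z=0).
Subtracting the A sphere from B and C: z² cancels, leaving linear equations in x and y:
19.4 x − 339.8 y = -9791.28
398.2 x − 322.6 y = -47354.20
Solving: x ≈ -100.212, y ≈ 23.094 km (keep extra digits for the depth step; rounded: -100.2, 23.1).
Then from the A sphere: z² = 53.60² − (x + 60.7)² − (y − 30.8)² with x = -100.212, y = 23.094, so z ≈ 35.389 ≈ 35.4 km.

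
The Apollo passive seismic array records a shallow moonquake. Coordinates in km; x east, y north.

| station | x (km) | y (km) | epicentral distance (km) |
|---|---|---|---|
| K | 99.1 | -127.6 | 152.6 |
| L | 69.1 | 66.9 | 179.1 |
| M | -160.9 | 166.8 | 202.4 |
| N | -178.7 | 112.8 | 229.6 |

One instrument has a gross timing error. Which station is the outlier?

Solve using three stations at a time. Using K, L, N (subtract circle equations pairwise → linear system) gives (x, y) ≈ (-43.2, -72.6).
Distances from that point to each station vs reported:
  K: calculated 152.6 vs reported 152.6 → residual 0.0 km
  L: calculated 179.1 vs reported 179.1 → residual 0.0 km
  M: calculated 266.7 vs reported 202.4 → residual 64.3 km
  N: calculated 229.6 vs reported 229.6 → residual 0.0 km
K, L, N are mutually consistent (residuals ≈ 0); M is off by 64.3 km.

M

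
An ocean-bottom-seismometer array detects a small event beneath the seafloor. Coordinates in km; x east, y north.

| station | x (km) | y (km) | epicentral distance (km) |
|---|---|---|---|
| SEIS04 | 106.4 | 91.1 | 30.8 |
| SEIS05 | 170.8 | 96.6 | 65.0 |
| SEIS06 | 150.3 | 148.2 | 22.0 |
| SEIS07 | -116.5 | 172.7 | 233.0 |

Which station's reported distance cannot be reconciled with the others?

SEIS06

Solve using three stations at a time. Using SEIS04, SEIS05, SEIS07 (subtract circle equations pairwise → linear system) gives (x, y) ≈ (110.8, 121.5).
Distances from that point to each station vs reported:
  SEIS04: calculated 30.7 vs reported 30.8 → residual 0.1 km
  SEIS05: calculated 65.0 vs reported 65.0 → residual 0.0 km
  SEIS06: calculated 47.7 vs reported 22.0 → residual 25.7 km
  SEIS07: calculated 233.0 vs reported 233.0 → residual 0.0 km
SEIS04, SEIS05, SEIS07 are mutually consistent (residuals ≈ 0); SEIS06 is off by 25.7 km.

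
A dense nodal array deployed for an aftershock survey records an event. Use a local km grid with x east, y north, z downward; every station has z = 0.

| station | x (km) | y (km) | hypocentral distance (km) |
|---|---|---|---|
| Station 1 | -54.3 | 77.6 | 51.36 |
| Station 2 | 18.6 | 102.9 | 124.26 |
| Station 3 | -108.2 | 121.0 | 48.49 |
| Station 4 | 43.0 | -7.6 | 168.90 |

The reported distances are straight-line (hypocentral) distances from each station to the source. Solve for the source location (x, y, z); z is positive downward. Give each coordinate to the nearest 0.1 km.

Each station gives a sphere (x−x_i)² + (y−y_i)² + z² = d_i² (stations at z=0).
Subtracting the Station 1 sphere from Station 2 and Station 3: z² cancels, leaving linear equations in x and y:
145.8 x + 50.6 y = -10838.58
-107.8 x + 86.8 y = 17664.56
Solving: x ≈ -101.303, y ≈ 77.697 km (keep extra digits for the depth step; rounded: -101.3, 77.7).
Then from the Station 1 sphere: z² = 51.36² − (x + 54.3)² − (y − 77.6)² with x = -101.303, y = 77.697, so z ≈ 20.702 ≈ 20.7 km.
Check against Station 4 (with the unrounded solution): distance 168.90 ≈ 168.90 km. ✓

x ≈ -101.3 km, y ≈ 77.7 km, depth ≈ 20.7 km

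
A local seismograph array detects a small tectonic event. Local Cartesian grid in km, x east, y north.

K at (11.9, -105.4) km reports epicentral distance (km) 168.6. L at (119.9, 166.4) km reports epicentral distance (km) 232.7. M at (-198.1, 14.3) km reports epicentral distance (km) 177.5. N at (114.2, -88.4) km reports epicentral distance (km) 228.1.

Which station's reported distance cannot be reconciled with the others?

M

Solve using three stations at a time. Using K, L, N (subtract circle equations pairwise → linear system) gives (x, y) ≈ (-74.9, 39.1).
Distances from that point to each station vs reported:
  K: calculated 168.6 vs reported 168.6 → residual 0.0 km
  L: calculated 232.7 vs reported 232.7 → residual 0.0 km
  M: calculated 125.7 vs reported 177.5 → residual 51.8 km
  N: calculated 228.1 vs reported 228.1 → residual 0.0 km
K, L, N are mutually consistent (residuals ≈ 0); M is off by 51.8 km.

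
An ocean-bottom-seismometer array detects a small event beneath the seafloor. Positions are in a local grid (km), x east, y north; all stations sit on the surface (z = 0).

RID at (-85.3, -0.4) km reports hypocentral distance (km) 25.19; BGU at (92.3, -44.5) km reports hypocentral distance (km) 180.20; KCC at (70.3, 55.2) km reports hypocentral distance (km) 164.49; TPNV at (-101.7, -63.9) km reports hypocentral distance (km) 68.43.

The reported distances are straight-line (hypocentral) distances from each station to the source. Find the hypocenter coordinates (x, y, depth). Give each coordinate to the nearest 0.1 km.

Each station gives a sphere (x−x_i)² + (y−y_i)² + z² = d_i² (stations at z=0).
Subtracting the RID sphere from BGU and KCC: z² cancels, leaving linear equations in x and y:
355.2 x − 88.2 y = -28614.21
311.2 x + 111.2 y = -25709.54
Solving: x ≈ -81.401, y ≈ -3.395 km (keep extra digits for the depth step; rounded: -81.4, -3.4).
Then from the RID sphere: z² = 25.19² − (x + 85.3)² − (y + 0.4)² with x = -81.401, y = -3.395, so z ≈ 24.706 ≈ 24.7 km.
Check against TPNV (with the unrounded solution): distance 68.43 ≈ 68.43 km. ✓

(-81.4, -3.4, 24.7)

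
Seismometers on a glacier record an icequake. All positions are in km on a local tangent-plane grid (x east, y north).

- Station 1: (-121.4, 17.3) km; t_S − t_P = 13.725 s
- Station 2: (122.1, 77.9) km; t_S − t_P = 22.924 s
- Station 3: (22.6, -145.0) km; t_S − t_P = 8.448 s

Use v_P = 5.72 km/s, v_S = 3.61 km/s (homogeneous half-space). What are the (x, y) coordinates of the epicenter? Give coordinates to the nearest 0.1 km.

(-33.2, -84.0)

Distance from S−P lag: d = Δt · v_P v_S / (v_P − v_S) = Δt · (5.72·3.61)/(5.72−3.61) ≈ 9.7864·Δt.
So d_Station 1 = 134.32, d_Station 2 = 224.34, d_Station 3 = 82.68 km.
Circle about each station: (x + 121.4)² + (y − 17.3)² = 134.32²; (x − 122.1)² + (y − 77.9)² = 224.34²; (x − 22.6)² + (y + 145.0)² = 82.68².
Subtracting the Station 1 equation from the Station 2 and Station 3 equations removes the quadratic terms:
487.0 x + 121.2 y = -26347.00
288.0 x − 324.6 y = 17704.39
Solving the 2×2 system: x ≈ -33.2, y ≈ -84.0 km.
Check against Station 1 (with the unrounded x, y): √((x + 121.4)²+(y − 17.3)²) = 134.32 ≈ 134.32 km. ✓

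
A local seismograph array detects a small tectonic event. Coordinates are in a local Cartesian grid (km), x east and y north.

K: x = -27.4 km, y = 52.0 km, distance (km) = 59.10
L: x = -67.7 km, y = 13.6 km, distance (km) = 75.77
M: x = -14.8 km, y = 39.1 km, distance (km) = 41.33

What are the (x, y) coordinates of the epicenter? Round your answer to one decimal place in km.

(7.5, 4.3)

Circle about each station: (x + 27.4)² + (y − 52.0)² = 59.10²; (x + 67.7)² + (y − 13.6)² = 75.77²; (x + 14.8)² + (y − 39.1)² = 41.33².
Subtracting pairs of circle equations eliminates x²+y² and gives linear equations (the radical axes):
-80.6 x − 76.8 y = -934.79
25.2 x − 25.8 y = 77.73
Solving the 2×2 system: x ≈ 7.5, y ≈ 4.3 km.
Check against K (with the unrounded x, y): √((x + 27.4)²+(y − 52.0)²) = 59.10 ≈ 59.10 km. ✓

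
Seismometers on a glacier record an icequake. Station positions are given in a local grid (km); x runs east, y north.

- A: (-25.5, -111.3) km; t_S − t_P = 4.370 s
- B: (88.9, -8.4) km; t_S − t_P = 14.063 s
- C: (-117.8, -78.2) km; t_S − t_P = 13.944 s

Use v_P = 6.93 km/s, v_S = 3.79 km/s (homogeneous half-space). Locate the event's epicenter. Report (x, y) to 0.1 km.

x ≈ -1.3 km, y ≈ -83.9 km

Distance from S−P lag: d = Δt · v_P v_S / (v_P − v_S) = Δt · (6.93·3.79)/(6.93−3.79) ≈ 8.3646·Δt.
So d_A = 36.55, d_B = 117.63, d_C = 116.64 km.
Circle about each station: (x + 25.5)² + (y + 111.3)² = 36.55²; (x − 88.9)² + (y + 8.4)² = 117.63²; (x + 117.8)² + (y + 78.2)² = 116.64².
Subtracting the A equation from the B and C equations removes the quadratic terms:
228.8 x + 205.8 y = -17565.08
-184.6 x + 66.2 y = -5314.85
Solving the 2×2 system: x ≈ -1.3, y ≈ -83.9 km.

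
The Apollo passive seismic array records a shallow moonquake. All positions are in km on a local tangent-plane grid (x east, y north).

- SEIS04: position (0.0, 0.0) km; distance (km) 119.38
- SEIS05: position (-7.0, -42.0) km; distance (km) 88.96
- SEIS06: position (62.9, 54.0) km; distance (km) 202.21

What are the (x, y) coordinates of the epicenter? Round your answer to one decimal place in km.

x ≈ -86.1 km, y ≈ -82.7 km

Circle about each station: x² + y² = 119.38²; (x + 7.0)² + (y + 42.0)² = 88.96²; (x − 62.9)² + (y − 54.0)² = 202.21².
Subtracting the SEIS04 equation from the SEIS05 and SEIS06 equations removes the quadratic terms:
-14.0 x − 84.0 y = 8150.70
125.8 x + 108.0 y = -19764.89
Solving the 2×2 system: x ≈ -86.1, y ≈ -82.7 km.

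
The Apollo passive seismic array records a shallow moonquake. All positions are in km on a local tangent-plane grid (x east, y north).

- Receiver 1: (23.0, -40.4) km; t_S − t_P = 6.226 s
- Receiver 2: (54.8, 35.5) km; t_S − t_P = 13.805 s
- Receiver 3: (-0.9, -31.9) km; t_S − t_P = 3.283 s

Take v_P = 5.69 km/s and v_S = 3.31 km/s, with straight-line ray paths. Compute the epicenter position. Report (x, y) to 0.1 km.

(-26.2, -37.8)

Distance from S−P lag: d = Δt · v_P v_S / (v_P − v_S) = Δt · (5.69·3.31)/(5.69−3.31) ≈ 7.9134·Δt.
So d_Receiver 1 = 49.27, d_Receiver 2 = 109.24, d_Receiver 3 = 25.98 km.
Circle about each station: (x − 23.0)² + (y + 40.4)² = 49.27²; (x − 54.8)² + (y − 35.5)² = 109.24²; (x + 0.9)² + (y + 31.9)² = 25.98².
Subtracting the Receiver 1 equation from the Receiver 2 and Receiver 3 equations removes the quadratic terms:
63.6 x + 151.8 y = -7403.71
-47.8 x + 17.0 y = 609.83
Solving the 2×2 system: x ≈ -26.2, y ≈ -37.8 km.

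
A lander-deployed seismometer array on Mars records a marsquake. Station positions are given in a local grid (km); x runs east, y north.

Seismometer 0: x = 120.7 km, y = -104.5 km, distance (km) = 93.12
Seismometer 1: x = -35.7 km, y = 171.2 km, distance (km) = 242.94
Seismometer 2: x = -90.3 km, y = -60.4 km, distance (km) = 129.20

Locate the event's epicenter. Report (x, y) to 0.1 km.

x ≈ 38.9 km, y ≈ -60.0 km

Circle about each station: (x − 120.7)² + (y + 104.5)² = 93.12²; (x + 35.7)² + (y − 171.2)² = 242.94²; (x + 90.3)² + (y + 60.4)² = 129.20².
Subtracting pairs of circle equations eliminates x²+y² and gives linear equations (the radical axes):
-312.8 x + 551.4 y = -45253.32
-422.0 x + 88.2 y = -21707.80
Solving the 2×2 system: x ≈ 38.9, y ≈ -60.0 km.
Check against Seismometer 0 (with the unrounded x, y): √((x − 120.7)²+(y + 104.5)²) = 93.12 ≈ 93.12 km. ✓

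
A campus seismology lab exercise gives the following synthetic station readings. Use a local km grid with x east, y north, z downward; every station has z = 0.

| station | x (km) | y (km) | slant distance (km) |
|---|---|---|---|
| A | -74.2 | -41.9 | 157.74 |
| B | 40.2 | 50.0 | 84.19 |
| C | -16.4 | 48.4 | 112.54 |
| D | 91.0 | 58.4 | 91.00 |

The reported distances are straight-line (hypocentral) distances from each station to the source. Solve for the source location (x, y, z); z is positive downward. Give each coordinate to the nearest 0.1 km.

x ≈ 62.5 km, y ≈ 1.9 km, depth ≈ 65.4 km

Each station gives a sphere (x−x_i)² + (y−y_i)² + z² = d_i² (stations at z=0).
Subtracting the A sphere from B and C: z² cancels, leaving linear equations in x and y:
228.8 x + 183.8 y = 14648.74
115.6 x + 180.6 y = 7566.93
Solving: x ≈ 62.507, y ≈ 1.889 km (keep extra digits for the depth step; rounded: 62.5, 1.9).
Then from the A sphere: z² = 157.74² − (x + 74.2)² − (y + 41.9)² with x = 62.507, y = 1.889, so z ≈ 65.388 ≈ 65.4 km.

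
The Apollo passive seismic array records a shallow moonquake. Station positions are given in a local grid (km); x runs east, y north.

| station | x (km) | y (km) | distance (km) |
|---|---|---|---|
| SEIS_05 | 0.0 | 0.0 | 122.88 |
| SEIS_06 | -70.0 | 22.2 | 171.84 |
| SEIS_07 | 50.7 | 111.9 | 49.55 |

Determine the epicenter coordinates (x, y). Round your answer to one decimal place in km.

90.8 km east, 82.8 km north

Circle about each station: x² + y² = 122.88²; (x + 70.0)² + (y − 22.2)² = 171.84²; (x − 50.7)² + (y − 111.9)² = 49.55².
Subtracting pairs of circle equations eliminates x²+y² and gives linear equations (the radical axes):
-140.0 x + 44.4 y = -9036.65
101.4 x + 223.8 y = 27736.39
Solving the 2×2 system: x ≈ 90.8, y ≈ 82.8 km.
Check against SEIS_05 (with the unrounded x, y): √(x²+y²) = 122.88 ≈ 122.88 km. ✓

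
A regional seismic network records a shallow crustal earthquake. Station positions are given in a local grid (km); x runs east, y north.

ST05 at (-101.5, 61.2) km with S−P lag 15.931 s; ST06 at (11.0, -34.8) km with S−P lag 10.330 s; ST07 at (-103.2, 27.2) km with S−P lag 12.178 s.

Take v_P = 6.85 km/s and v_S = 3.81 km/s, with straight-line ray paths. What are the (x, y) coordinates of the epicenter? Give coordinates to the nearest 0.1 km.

-69.6 km east, -71.8 km north

Distance from S−P lag: d = Δt · v_P v_S / (v_P − v_S) = Δt · (6.85·3.81)/(6.85−3.81) ≈ 8.5850·Δt.
So d_ST05 = 136.77, d_ST06 = 88.68, d_ST07 = 104.55 km.
Circle about each station: (x + 101.5)² + (y − 61.2)² = 136.77²; (x − 11.0)² + (y + 34.8)² = 88.68²; (x + 103.2)² + (y − 27.2)² = 104.55².
Subtracting the ST05 equation from the ST06 and ST07 equations removes the quadratic terms:
225.0 x − 192.0 y = -1873.76
-3.4 x − 68.0 y = 5117.72
Solving the 2×2 system: x ≈ -69.6, y ≈ -71.8 km.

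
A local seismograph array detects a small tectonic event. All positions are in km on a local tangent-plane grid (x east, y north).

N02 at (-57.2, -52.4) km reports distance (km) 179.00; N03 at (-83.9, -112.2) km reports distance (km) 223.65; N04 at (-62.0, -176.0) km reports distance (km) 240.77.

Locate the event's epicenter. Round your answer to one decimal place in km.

Circle about each station: (x + 57.2)² + (y + 52.4)² = 179.00²; (x + 83.9)² + (y + 112.2)² = 223.65²; (x + 62.0)² + (y + 176.0)² = 240.77².
Subtracting the N02 equation from the N03 and N04 equations removes the quadratic terms:
-53.4 x − 119.6 y = -4367.87
-9.6 x − 247.2 y = 2873.21
Solving the 2×2 system: x ≈ 118.1, y ≈ -16.2 km.

(118.1, -16.2)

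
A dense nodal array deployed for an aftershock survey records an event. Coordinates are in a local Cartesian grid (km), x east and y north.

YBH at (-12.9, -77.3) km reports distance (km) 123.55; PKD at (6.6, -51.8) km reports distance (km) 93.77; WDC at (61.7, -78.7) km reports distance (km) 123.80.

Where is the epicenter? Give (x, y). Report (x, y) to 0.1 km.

26.2 km east, 39.9 km north

Circle about each station: (x + 12.9)² + (y + 77.3)² = 123.55²; (x − 6.6)² + (y + 51.8)² = 93.77²; (x − 61.7)² + (y + 78.7)² = 123.80².
Subtracting pairs of circle equations eliminates x²+y² and gives linear equations (the radical axes):
39.0 x + 51.0 y = 3056.89
149.2 x − 2.8 y = 3797.04
Solving the 2×2 system: x ≈ 26.2, y ≈ 39.9 km.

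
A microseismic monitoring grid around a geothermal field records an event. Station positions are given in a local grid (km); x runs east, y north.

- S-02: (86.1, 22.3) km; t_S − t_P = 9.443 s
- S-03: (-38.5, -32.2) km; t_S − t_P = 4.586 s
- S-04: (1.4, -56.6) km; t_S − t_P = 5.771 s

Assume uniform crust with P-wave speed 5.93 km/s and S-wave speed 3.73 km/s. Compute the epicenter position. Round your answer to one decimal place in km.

(-6.4, 0.9)

Distance from S−P lag: d = Δt · v_P v_S / (v_P − v_S) = Δt · (5.93·3.73)/(5.93−3.73) ≈ 10.0540·Δt.
So d_S-02 = 94.94, d_S-03 = 46.11, d_S-04 = 58.02 km.
Circle about each station: (x − 86.1)² + (y − 22.3)² = 94.94²; (x + 38.5)² + (y + 32.2)² = 46.11²; (x − 1.4)² + (y + 56.6)² = 58.02².
Subtracting the S-02 equation from the S-03 and S-04 equations removes the quadratic terms:
-249.2 x − 109.0 y = 1496.06
-169.4 x − 157.8 y = 942.30
Solving the 2×2 system: x ≈ -6.4, y ≈ 0.9 km.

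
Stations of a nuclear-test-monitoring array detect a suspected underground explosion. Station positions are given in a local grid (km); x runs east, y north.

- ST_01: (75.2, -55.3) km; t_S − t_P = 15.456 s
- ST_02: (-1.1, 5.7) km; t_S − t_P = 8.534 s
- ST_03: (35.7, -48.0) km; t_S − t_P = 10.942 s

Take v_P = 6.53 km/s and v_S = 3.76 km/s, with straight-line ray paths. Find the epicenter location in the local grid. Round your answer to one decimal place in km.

(-61.0, -40.5)

Distance from S−P lag: d = Δt · v_P v_S / (v_P − v_S) = Δt · (6.53·3.76)/(6.53−3.76) ≈ 8.8638·Δt.
So d_ST_01 = 137.00, d_ST_02 = 75.64, d_ST_03 = 96.99 km.
Circle about each station: (x − 75.2)² + (y + 55.3)² = 137.00²; (x + 1.1)² + (y − 5.7)² = 75.64²; (x − 35.7)² + (y + 48.0)² = 96.99².
Subtracting the ST_01 equation from the ST_02 and ST_03 equations removes the quadratic terms:
-152.6 x + 122.0 y = 4368.16
-79.0 x + 14.6 y = 4227.30
Solving the 2×2 system: x ≈ -61.0, y ≈ -40.5 km.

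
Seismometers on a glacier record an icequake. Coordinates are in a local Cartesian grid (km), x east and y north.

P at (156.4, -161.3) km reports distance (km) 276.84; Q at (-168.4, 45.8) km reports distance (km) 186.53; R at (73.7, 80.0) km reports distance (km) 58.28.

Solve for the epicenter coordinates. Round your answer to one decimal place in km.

Circle about each station: (x − 156.4)² + (y + 161.3)² = 276.84²; (x + 168.4)² + (y − 45.8)² = 186.53²; (x − 73.7)² + (y − 80.0)² = 58.28².
Subtracting the P equation from the Q and R equations removes the quadratic terms:
-649.6 x + 414.2 y = 21824.49
-165.4 x + 482.6 y = 34596.87
Solving the 2×2 system: x ≈ 15.5, y ≈ 77.0 km.

(15.5, 77.0)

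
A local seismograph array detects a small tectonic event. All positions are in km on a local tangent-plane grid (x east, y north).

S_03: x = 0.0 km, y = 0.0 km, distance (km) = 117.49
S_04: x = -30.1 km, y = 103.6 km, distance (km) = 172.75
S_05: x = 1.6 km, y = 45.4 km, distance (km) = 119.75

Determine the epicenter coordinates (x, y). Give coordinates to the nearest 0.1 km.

Circle about each station: x² + y² = 117.49²; (x + 30.1)² + (y − 103.6)² = 172.75²; (x − 1.6)² + (y − 45.4)² = 119.75².
Subtracting pairs of circle equations eliminates x²+y² and gives linear equations (the radical axes):
-60.2 x + 207.2 y = -4399.69
3.2 x + 90.8 y = 1527.56
Solving the 2×2 system: x ≈ 116.8, y ≈ 12.7 km.

x ≈ 116.8 km, y ≈ 12.7 km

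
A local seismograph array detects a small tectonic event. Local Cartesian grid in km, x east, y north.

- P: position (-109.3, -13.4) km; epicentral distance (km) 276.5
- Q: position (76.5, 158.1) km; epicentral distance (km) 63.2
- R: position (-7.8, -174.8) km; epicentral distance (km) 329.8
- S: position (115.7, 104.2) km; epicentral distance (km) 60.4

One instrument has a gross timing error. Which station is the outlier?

Solve using three stations at a time. Using P, Q, R (subtract circle equations pairwise → linear system) gives (x, y) ≈ (130.2, 124.7).
Distances from that point to each station vs reported:
  P: calculated 276.5 vs reported 276.5 → residual 0.0 km
  Q: calculated 63.3 vs reported 63.2 → residual 0.1 km
  R: calculated 329.8 vs reported 329.8 → residual 0.0 km
  S: calculated 25.2 vs reported 60.4 → residual 35.2 km
P, Q, R are mutually consistent (residuals ≈ 0); S is off by 35.2 km.

S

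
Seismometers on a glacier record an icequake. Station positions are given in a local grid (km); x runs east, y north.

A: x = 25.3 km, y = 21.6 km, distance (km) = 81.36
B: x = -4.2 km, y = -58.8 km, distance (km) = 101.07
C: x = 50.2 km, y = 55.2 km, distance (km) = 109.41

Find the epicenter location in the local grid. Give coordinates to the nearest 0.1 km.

(-55.8, 28.1)

Circle about each station: (x − 25.3)² + (y − 21.6)² = 81.36²; (x + 4.2)² + (y + 58.8)² = 101.07²; (x − 50.2)² + (y − 55.2)² = 109.41².
Subtracting the A equation from the B and C equations removes the quadratic terms:
-59.0 x − 160.8 y = -1227.27
49.8 x + 67.2 y = -890.67
Solving the 2×2 system: x ≈ -55.8, y ≈ 28.1 km.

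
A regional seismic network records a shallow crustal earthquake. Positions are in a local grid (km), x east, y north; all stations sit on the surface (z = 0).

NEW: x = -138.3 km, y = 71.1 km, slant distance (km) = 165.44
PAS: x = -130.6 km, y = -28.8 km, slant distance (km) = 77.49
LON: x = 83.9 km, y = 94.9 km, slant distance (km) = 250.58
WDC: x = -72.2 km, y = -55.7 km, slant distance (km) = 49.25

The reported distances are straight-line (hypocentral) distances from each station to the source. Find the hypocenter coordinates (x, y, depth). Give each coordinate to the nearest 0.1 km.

(-89.2, -82.3, 37.8)

Each station gives a sphere (x−x_i)² + (y−y_i)² + z² = d_i² (stations at z=0).
Subtracting the NEW sphere from PAS and LON: z² cancels, leaving linear equations in x and y:
15.4 x − 199.8 y = 15069.39
444.4 x + 47.6 y = -43556.82
Solving: x ≈ -89.198, y ≈ -82.297 km (keep extra digits for the depth step; rounded: -89.2, -82.3).
Then from the NEW sphere: z² = 165.44² − (x + 138.3)² − (y − 71.1)² with x = -89.198, y = -82.297, so z ≈ 37.799 ≈ 37.8 km.
Check against WDC (with the unrounded solution): distance 49.24 ≈ 49.25 km. ✓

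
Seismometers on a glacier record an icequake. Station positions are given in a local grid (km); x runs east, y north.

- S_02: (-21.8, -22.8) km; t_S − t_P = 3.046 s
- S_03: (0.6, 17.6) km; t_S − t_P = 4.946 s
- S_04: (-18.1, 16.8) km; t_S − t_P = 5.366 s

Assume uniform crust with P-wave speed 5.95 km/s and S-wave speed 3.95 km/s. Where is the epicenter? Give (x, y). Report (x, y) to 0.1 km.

x ≈ 9.7 km, y ≈ -39.8 km

Distance from S−P lag: d = Δt · v_P v_S / (v_P − v_S) = Δt · (5.95·3.95)/(5.95−3.95) ≈ 11.7513·Δt.
So d_S_02 = 35.79, d_S_03 = 58.12, d_S_04 = 63.06 km.
Circle about each station: (x + 21.8)² + (y + 22.8)² = 35.79²; (x − 0.6)² + (y − 17.6)² = 58.12²; (x + 18.1)² + (y − 16.8)² = 63.06².
Subtracting the S_02 equation from the S_03 and S_04 equations removes the quadratic terms:
44.8 x + 80.8 y = -2781.97
7.4 x + 79.2 y = -3080.87
Solving the 2×2 system: x ≈ 9.7, y ≈ -39.8 km.
Check against S_02 (with the unrounded x, y): √((x + 21.8)²+(y + 22.8)²) = 35.79 ≈ 35.79 km. ✓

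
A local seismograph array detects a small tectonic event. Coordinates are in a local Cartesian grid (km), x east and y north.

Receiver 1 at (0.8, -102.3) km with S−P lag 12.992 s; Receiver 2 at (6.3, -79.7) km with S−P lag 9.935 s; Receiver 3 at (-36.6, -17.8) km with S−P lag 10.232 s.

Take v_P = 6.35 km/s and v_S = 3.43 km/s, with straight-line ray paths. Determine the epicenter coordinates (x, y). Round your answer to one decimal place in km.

39.6 km east, -13.5 km north

Distance from S−P lag: d = Δt · v_P v_S / (v_P − v_S) = Δt · (6.35·3.43)/(6.35−3.43) ≈ 7.4591·Δt.
So d_Receiver 1 = 96.91, d_Receiver 2 = 74.11, d_Receiver 3 = 76.32 km.
Circle about each station: (x − 0.8)² + (y + 102.3)² = 96.91²; (x − 6.3)² + (y + 79.7)² = 74.11²; (x + 36.6)² + (y + 17.8)² = 76.32².
Subtracting the Receiver 1 equation from the Receiver 2 and Receiver 3 equations removes the quadratic terms:
11.0 x + 45.2 y = -174.89
-74.8 x + 169.0 y = -5242.72
Solving the 2×2 system: x ≈ 39.6, y ≈ -13.5 km.
Check against Receiver 1 (with the unrounded x, y): √((x − 0.8)²+(y + 102.3)²) = 96.90 ≈ 96.91 km. ✓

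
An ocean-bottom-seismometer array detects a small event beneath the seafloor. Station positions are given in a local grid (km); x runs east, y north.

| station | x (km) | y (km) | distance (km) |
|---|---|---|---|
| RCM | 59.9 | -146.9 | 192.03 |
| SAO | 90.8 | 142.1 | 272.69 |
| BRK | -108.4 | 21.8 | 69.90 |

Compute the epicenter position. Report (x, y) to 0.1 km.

(-104.7, -48.0)

Circle about each station: (x − 59.9)² + (y + 146.9)² = 192.03²; (x − 90.8)² + (y − 142.1)² = 272.69²; (x + 108.4)² + (y − 21.8)² = 69.90².
Subtracting the RCM equation from the SAO and BRK equations removes the quadratic terms:
61.8 x + 578.0 y = -34214.89
-336.6 x + 337.4 y = 19047.69
Solving the 2×2 system: x ≈ -104.7, y ≈ -48.0 km.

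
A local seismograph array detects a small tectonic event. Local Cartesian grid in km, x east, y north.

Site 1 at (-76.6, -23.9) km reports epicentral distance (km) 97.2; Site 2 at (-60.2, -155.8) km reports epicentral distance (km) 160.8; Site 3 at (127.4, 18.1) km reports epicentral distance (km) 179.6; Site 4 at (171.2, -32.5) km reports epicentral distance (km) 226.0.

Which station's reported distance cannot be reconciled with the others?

Solve using three stations at a time. Using Site 2, Site 3, Site 4 (subtract circle equations pairwise → linear system) gives (x, y) ≈ (-51.7, 4.8).
Distances from that point to each station vs reported:
  Site 1: calculated 38.0 vs reported 97.2 → residual 59.2 km
  Site 2: calculated 160.8 vs reported 160.8 → residual 0.0 km
  Site 3: calculated 179.6 vs reported 179.6 → residual 0.0 km
  Site 4: calculated 226.0 vs reported 226.0 → residual 0.0 km
Site 2, Site 3, Site 4 are mutually consistent (residuals ≈ 0); Site 1 is off by 59.2 km.

Site 1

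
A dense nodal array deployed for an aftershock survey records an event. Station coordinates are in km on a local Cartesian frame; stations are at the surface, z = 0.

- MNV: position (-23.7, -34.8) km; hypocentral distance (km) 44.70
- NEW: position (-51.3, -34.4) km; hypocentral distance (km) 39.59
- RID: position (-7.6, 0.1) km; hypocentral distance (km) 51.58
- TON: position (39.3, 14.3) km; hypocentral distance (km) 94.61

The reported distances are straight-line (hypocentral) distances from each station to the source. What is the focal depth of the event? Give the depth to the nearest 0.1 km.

z ≈ 32.9 km

Each station gives a sphere (x−x_i)² + (y−y_i)² + z² = d_i² (stations at z=0).
Subtracting the MNV sphere from NEW and RID: z² cancels, leaving linear equations in x and y:
-55.2 x + 0.8 y = 2473.04
32.2 x + 69.8 y = -2377.37
Solving: x ≈ -44.994, y ≈ -13.303 km (keep extra digits for the depth step; rounded: -45.0, -13.3).
Then from the MNV sphere: z² = 44.70² − (x + 23.7)² − (y + 34.8)² with x = -44.994, y = -13.303, so z ≈ 32.902 ≈ 32.9 km.
Check against TON (with the unrounded solution): distance 94.60 ≈ 94.61 km. ✓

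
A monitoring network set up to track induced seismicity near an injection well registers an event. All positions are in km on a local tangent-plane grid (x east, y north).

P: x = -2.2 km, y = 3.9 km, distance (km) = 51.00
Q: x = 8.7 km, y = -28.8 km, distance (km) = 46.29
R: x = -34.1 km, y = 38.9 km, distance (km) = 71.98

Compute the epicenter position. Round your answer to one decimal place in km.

-37.4 km east, -33.0 km north

Circle about each station: (x + 2.2)² + (y − 3.9)² = 51.00²; (x − 8.7)² + (y + 28.8)² = 46.29²; (x + 34.1)² + (y − 38.9)² = 71.98².
Subtracting pairs of circle equations eliminates x²+y² and gives linear equations (the radical axes):
21.8 x − 65.4 y = 1343.32
-63.8 x + 70.0 y = 75.85
Solving the 2×2 system: x ≈ -37.4, y ≈ -33.0 km.
Check against P (with the unrounded x, y): √((x + 2.2)²+(y − 3.9)²) = 51.01 ≈ 51.00 km. ✓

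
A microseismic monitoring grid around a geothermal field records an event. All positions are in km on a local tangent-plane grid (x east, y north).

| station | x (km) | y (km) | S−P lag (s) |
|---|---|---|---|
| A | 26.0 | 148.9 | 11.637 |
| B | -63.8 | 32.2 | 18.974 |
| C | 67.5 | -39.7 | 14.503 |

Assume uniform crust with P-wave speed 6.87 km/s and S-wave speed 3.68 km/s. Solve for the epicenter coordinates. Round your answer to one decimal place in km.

80.5 km east, 74.5 km north

Distance from S−P lag: d = Δt · v_P v_S / (v_P − v_S) = Δt · (6.87·3.68)/(6.87−3.68) ≈ 7.9253·Δt.
So d_A = 92.23, d_B = 150.37, d_C = 114.94 km.
Circle about each station: (x − 26.0)² + (y − 148.9)² = 92.23²; (x + 63.8)² + (y − 32.2)² = 150.37²; (x − 67.5)² + (y + 39.7)² = 114.94².
Subtracting pairs of circle equations eliminates x²+y² and gives linear equations (the radical axes):
-179.6 x − 233.4 y = -31844.69
83.0 x − 377.2 y = -21419.70
Solving the 2×2 system: x ≈ 80.5, y ≈ 74.5 km.
Check against A (with the unrounded x, y): √((x − 26.0)²+(y − 148.9)²) = 92.22 ≈ 92.23 km. ✓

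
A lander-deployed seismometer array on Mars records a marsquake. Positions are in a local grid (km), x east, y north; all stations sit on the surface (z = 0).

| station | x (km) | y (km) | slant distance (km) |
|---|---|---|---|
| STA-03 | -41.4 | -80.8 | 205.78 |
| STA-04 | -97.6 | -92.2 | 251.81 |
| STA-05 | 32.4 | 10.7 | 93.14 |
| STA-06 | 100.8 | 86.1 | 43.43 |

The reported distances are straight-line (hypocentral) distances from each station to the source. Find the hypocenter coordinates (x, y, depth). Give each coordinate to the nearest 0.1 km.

(84.7, 77.0, 39.3)

Each station gives a sphere (x−x_i)² + (y−y_i)² + z² = d_i² (stations at z=0).
Subtracting the STA-03 sphere from STA-04 and STA-05: z² cancels, leaving linear equations in x and y:
-112.4 x − 22.8 y = -11278.87
147.6 x + 183.0 y = 26592.00
Solving: x ≈ 84.733, y ≈ 76.970 km (keep extra digits for the depth step; rounded: 84.7, 77.0).
Then from the STA-03 sphere: z² = 205.78² − (x + 41.4)² − (y + 80.8)² with x = 84.733, y = 76.970, so z ≈ 39.300 ≈ 39.3 km.
Check against STA-06 (with the unrounded solution): distance 43.43 ≈ 43.43 km. ✓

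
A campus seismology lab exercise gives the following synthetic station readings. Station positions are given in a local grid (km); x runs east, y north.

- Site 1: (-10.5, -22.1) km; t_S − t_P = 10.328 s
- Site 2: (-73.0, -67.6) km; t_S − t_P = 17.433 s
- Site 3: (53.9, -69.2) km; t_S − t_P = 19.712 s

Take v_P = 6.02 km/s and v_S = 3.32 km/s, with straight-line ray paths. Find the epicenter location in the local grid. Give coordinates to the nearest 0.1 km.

x ≈ -26.3 km, y ≈ 52.7 km

Distance from S−P lag: d = Δt · v_P v_S / (v_P − v_S) = Δt · (6.02·3.32)/(6.02−3.32) ≈ 7.4024·Δt.
So d_Site 1 = 76.45, d_Site 2 = 129.05, d_Site 3 = 145.92 km.
Circle about each station: (x + 10.5)² + (y + 22.1)² = 76.45²; (x + 73.0)² + (y + 67.6)² = 129.05²; (x − 53.9)² + (y + 69.2)² = 145.92².
Subtracting the Site 1 equation from the Site 2 and Site 3 equations removes the quadratic terms:
-125.0 x − 91.0 y = -1509.20
128.8 x − 94.2 y = -8352.85
Solving the 2×2 system: x ≈ -26.3, y ≈ 52.7 km.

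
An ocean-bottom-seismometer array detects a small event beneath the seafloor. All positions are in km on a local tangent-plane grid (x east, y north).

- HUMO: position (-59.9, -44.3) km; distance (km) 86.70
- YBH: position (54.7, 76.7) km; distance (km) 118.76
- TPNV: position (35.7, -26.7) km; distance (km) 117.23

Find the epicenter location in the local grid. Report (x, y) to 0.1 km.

Circle about each station: (x + 59.9)² + (y + 44.3)² = 86.70²; (x − 54.7)² + (y − 76.7)² = 118.76²; (x − 35.7)² + (y + 26.7)² = 117.23².
Subtracting the HUMO equation from the YBH and TPNV equations removes the quadratic terms:
229.2 x + 242.0 y = -3262.57
191.2 x + 35.2 y = -9789.10
Solving the 2×2 system: x ≈ -59.0, y ≈ 42.4 km.

x ≈ -59.0 km, y ≈ 42.4 km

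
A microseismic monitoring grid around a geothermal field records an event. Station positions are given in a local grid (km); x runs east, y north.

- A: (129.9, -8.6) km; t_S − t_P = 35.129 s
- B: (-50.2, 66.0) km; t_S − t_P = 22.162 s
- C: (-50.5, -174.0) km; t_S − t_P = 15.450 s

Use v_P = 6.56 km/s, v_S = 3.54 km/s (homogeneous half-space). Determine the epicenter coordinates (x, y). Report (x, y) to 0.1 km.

Distance from S−P lag: d = Δt · v_P v_S / (v_P − v_S) = Δt · (6.56·3.54)/(6.56−3.54) ≈ 7.6895·Δt.
So d_A = 270.13, d_B = 170.42, d_C = 118.80 km.
Circle about each station: (x − 129.9)² + (y + 8.6)² = 270.13²; (x + 50.2)² + (y − 66.0)² = 170.42²; (x + 50.5)² + (y + 174.0)² = 118.80².
Subtracting pairs of circle equations eliminates x²+y² and gives linear equations (the radical axes):
-360.2 x + 149.2 y = 33855.31
-360.8 x − 330.8 y = 74735.06
Solving the 2×2 system: x ≈ -129.2, y ≈ -85.0 km.

(-129.2, -85.0)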